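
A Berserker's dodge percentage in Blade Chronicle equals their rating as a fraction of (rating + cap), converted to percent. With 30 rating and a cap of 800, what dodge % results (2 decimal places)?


dodge% = 30 / (30 + 800) * 100
= 30 / 830 * 100
= 0.036145 * 100
= 3.61%

3.61%


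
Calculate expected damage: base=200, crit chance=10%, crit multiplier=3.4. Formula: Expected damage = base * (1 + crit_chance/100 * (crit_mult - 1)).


E[dmg] = base * (1 + crit_chance * (crit_mult - 1))
cc as decimal = 10/100 = 0.1
cm - 1 = 3.4 - 1 = 2.4
Bonus factor = 0.1 * 2.4 = 0.24
Total multiplier = 1 + 0.24 = 1.24
Expected damage = 200 * 1.24 = 248.00

248.00 damage


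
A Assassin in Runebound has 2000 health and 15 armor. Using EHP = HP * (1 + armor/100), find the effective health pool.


EHP = 2000 * (1 + 15/100)
= 2000 * (1 + 0.15)
= 2000 * 1.15
= 2300.0

2300.0 EHP


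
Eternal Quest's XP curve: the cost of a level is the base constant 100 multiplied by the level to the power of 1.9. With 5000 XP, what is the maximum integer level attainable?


XP = 100 * level^1.9, so level = (XP / 100)^(1/1.9)
= (5000 / 100)^(1/1.9)
= 50.0^0.5263
= 7.8378
Floor: level = 7

level 7


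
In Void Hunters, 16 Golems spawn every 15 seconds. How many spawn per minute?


Spawns per minute = count * (60 / interval)
= 16 * (60 / 15)
= 16 * 4.0
= 64.0

64.0 per minute


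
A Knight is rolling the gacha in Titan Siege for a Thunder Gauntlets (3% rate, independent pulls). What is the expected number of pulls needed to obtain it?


Expected pulls for a geometric distribution = 1/p = 100 / rate%
= 100 / 3
= 33.33

33.33 pulls


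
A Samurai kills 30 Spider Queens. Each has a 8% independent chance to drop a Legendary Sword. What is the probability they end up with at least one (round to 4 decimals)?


P(at least one) = 1 - P(none) = 1 - (1-p)^n
p = 8/100 = 0.08
1 - p = 0.92
(1 - p)^30 = 0.92^30 = 0.081966
P(at least one) = 1 - 0.081966 = 0.9180

0.9180


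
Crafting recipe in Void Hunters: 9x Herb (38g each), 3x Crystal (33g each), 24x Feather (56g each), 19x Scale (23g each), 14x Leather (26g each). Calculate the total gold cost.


Cost breakdown:
  Herb: 9 * 38 = 342
  Crystal: 3 * 33 = 99
  Feather: 24 * 56 = 1344
  Scale: 19 * 23 = 437
  Leather: 14 * 26 = 364
Total = 342 + 99 + 1344 + 437 + 364 = 2586

2586 gold


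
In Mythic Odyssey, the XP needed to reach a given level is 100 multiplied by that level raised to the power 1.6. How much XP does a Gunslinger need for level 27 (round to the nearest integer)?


XP = 100 * level^1.6
Substitute level = 27:
XP = 100 * 27^1.6
= 100 * 195.0662
= 19507

19507 XP


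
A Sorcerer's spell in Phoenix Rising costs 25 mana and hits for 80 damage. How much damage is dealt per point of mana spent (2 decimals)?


Efficiency = damage / mana
= 80 / 25
= 3.20

3.20 dmg/mana


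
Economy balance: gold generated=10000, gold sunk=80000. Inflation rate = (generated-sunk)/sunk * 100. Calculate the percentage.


Net gold = 10000 - 80000 = -70000
Inflation rate = net / sunk * 100 = -70000 / 80000 * 100
= -0.875 * 100
= -87.50%

-87.50%


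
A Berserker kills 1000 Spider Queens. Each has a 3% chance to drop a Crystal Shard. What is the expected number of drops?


Expected drops = kills * (drop_rate / 100)
= 1000 * (3 / 100)
= 1000 * 0.03
= 30.0

30.0 drops


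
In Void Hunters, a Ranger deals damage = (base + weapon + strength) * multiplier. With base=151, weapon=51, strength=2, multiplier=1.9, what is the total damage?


Sum base + weapon + str = 151 + 51 + 2 = 204
Multiply by 1.9:
204 * 1.9 = 387.6

387.6 damage


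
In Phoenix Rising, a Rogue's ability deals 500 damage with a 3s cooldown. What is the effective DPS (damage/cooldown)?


DPS = damage / cooldown
= 500 / 3
= 166.67

166.67 DPS


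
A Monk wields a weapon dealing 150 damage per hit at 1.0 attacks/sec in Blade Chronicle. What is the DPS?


DPS = damage * attack_speed
= 150 * 1.0
= 150.0

150.0 DPS


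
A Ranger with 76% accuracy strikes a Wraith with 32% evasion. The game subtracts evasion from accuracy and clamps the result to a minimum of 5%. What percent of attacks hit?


accuracy - evasion = 76 - 32 = 44
Apply floor: max(44, 5) = 44
Hit chance = 44%

44%


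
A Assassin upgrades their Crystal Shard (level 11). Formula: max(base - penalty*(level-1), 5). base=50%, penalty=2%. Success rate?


raw_rate = 50 - 2 * (11 - 1)
= 50 - 2 * 10
= 50 - 20
= 30
Apply floor: max(30, 5) = 30%

30%


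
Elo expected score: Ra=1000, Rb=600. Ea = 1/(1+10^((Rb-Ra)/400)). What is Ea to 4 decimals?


Elo expected score: Ea = 1/(1 + 10^((Rb-Ra)/400))
Rb - Ra = 600 - 1000 = -400
(Rb-Ra)/400 = -400/400 = -1.0
10^-1.0 = 0.1
Ea = 1/(1 + 0.1) = 1/1.1 = 0.9091

0.9091


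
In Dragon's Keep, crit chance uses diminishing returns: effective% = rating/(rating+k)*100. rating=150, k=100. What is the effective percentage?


effective% = rating / (rating + k) * 100
= 150 / (150 + 100) * 100
= 150 / 250 * 100
= 0.6 * 100
= 60.00%

60.00%


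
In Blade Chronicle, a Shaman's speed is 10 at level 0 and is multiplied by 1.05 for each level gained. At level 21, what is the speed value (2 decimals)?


value = base * growth^level
= 10 * 1.05^21
= 10 * 2.785963
= 27.86

27.86 speed


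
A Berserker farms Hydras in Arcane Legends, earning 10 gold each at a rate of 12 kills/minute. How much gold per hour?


Gold per minute = 10 * 12 = 120
Gold per hour = 120 * 60 = 7200

7200 gold/hour


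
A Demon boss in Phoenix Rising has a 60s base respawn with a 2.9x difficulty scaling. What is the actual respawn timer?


Respawn time = base * multiplier
= 60 * 2.9
= 174.0 seconds

174.0 seconds


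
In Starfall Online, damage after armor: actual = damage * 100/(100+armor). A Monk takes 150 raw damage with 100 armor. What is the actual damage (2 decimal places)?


actual = 150 * 100 / (100 + 100)
= 150 * 100 / 200
= 15000 / 200
= 75.00

75.00 damage


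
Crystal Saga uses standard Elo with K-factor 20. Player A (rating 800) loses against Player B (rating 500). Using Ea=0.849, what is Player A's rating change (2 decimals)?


Elo update: delta = K * (S - Ea), where S = 0 (loses)
S - Ea = 0 - 0.849 = -0.849
Rating change = 20 * -0.849
= -16.98

-16.98 rating points


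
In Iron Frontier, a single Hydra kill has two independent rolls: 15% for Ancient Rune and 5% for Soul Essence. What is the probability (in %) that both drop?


For independent events, P(both) = P(A) * P(B)
= 15% * 5%
= 75 / 100 %
= 0.75%

0.75%


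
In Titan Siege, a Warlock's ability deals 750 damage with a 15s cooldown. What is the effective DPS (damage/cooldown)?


DPS = damage / cooldown
= 750 / 15
= 50.00

50.00 DPS


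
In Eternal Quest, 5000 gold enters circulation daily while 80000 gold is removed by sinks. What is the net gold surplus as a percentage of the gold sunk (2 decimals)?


Net gold = 5000 - 80000 = -75000
Inflation rate = net / sunk * 100 = -75000 / 80000 * 100
= -0.9375 * 100
= -93.75%

-93.75%


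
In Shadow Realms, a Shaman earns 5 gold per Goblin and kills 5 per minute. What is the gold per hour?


Gold per minute = 5 * 5 = 25
Gold per hour = 25 * 60 = 1500

1500 gold/hour


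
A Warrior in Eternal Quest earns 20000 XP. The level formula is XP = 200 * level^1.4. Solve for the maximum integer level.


XP = 200 * level^1.4, so level = (XP / 200)^(1/1.4)
= (20000 / 200)^(1/1.4)
= 100.0^0.7143
= 26.827
Floor: level = 26

level 26


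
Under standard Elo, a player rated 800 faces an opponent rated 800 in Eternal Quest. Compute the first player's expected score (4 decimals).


Elo expected score: Ea = 1/(1 + 10^((Rb-Ra)/400))
Rb - Ra = 800 - 800 = 0
(Rb-Ra)/400 = 0/400 = 0.0
10^0.0 = 1.0
Ea = 1/(1 + 1.0) = 1/2.0 = 0.5000

0.5000


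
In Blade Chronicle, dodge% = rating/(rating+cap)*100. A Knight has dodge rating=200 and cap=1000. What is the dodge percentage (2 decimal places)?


dodge% = 200 / (200 + 1000) * 100
= 200 / 1200 * 100
= 0.166667 * 100
= 16.67%

16.67%


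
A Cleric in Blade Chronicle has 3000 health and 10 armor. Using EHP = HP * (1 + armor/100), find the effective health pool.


EHP = 3000 * (1 + 10/100)
= 3000 * (1 + 0.1)
= 3000 * 1.1
= 3300.0

3300.0 EHP


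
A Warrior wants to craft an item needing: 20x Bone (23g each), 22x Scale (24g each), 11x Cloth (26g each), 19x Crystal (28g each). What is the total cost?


Cost breakdown:
  Bone: 20 * 23 = 460
  Scale: 22 * 24 = 528
  Cloth: 11 * 26 = 286
  Crystal: 19 * 28 = 532
Total = 460 + 528 + 286 + 532 = 1806

1806 gold


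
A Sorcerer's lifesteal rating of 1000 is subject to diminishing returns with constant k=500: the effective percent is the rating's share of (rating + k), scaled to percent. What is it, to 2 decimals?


effective% = rating / (rating + k) * 100
= 1000 / (1000 + 500) * 100
= 1000 / 1500 * 100
= 0.666667 * 100
= 66.67%

66.67%


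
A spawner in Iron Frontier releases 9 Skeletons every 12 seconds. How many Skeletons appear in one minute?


Spawns per minute = count * (60 / interval)
= 9 * (60 / 12)
= 9 * 5.0
= 45.0

45.0 per minute


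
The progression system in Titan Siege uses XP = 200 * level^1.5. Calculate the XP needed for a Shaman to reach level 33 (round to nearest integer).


XP = 200 * level^1.5
Substitute level = 33:
XP = 200 * 33^1.5
= 200 * 189.5706
= 37914

37914 XP


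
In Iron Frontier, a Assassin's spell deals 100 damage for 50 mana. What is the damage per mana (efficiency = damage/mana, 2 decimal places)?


Efficiency = damage / mana
= 100 / 50
= 2.00

2.00 dmg/mana


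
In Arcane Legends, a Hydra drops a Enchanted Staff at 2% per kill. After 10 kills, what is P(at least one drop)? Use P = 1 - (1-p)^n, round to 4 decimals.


P(at least one) = 1 - P(none) = 1 - (1-p)^n
p = 2/100 = 0.02
1 - p = 0.98
(1 - p)^10 = 0.98^10 = 0.817073
P(at least one) = 1 - 0.817073 = 0.1829

0.1829


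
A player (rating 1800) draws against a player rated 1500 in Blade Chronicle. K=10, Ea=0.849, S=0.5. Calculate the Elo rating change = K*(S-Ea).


Elo update: delta = K * (S - Ea), where S = 0.5 (draws)
S - Ea = 0.5 - 0.849 = -0.349
Rating change = 10 * -0.349
= -3.49

-3.49 rating points


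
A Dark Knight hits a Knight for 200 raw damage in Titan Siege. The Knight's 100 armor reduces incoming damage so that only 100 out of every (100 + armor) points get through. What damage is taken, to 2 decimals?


actual = 200 * 100 / (100 + 100)
= 200 * 100 / 200
= 20000 / 200
= 100.00

100.00 damage


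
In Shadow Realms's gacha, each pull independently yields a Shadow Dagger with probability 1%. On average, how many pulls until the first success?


Expected pulls for a geometric distribution = 1/p = 100 / rate%
= 100 / 1
= 100.0

100.0 pulls


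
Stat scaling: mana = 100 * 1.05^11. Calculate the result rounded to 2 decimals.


value = base * growth^level
= 100 * 1.05^11
= 100 * 1.710339
= 171.03

171.03 mana


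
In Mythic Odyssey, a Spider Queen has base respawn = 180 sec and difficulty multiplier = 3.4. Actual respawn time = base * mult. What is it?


Respawn time = base * multiplier
= 180 * 3.4
= 612.0 seconds

612.0 seconds


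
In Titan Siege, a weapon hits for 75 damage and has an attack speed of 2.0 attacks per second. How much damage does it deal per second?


DPS = damage * attack_speed
= 75 * 2.0
= 150.0

150.0 DPS


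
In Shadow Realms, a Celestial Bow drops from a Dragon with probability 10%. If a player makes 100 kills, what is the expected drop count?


Expected drops = kills * (drop_rate / 100)
= 100 * (10 / 100)
= 100 * 0.1
= 10.0

10.0 drops


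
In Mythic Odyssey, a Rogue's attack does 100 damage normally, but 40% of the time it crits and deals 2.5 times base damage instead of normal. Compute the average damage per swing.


E[dmg] = base * (1 + crit_chance * (crit_mult - 1))
cc as decimal = 40/100 = 0.4
cm - 1 = 2.5 - 1 = 1.5
Bonus factor = 0.4 * 1.5 = 0.6
Total multiplier = 1 + 0.6 = 1.6
Expected damage = 100 * 1.6 = 160.00

160.00 damage


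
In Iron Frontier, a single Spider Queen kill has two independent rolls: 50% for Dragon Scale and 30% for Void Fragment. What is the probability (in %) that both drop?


For independent events, P(both) = P(A) * P(B)
= 50% * 30%
= 1500 / 100 %
= 15.0%

15.0%


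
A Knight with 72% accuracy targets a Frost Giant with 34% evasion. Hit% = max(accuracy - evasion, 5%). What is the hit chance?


accuracy - evasion = 72 - 34 = 38
Apply floor: max(38, 5) = 38
Hit chance = 38%

38%


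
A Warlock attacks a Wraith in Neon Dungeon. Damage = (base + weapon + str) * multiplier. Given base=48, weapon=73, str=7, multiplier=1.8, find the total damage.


Sum base + weapon + str = 48 + 73 + 7 = 128
Multiply by 1.8:
128 * 1.8 = 230.4

230.4 damage


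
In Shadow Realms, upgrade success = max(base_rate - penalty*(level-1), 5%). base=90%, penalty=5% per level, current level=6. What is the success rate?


raw_rate = 90 - 5 * (6 - 1)
= 90 - 5 * 5
= 90 - 25
= 65
Apply floor: max(65, 5) = 65%

65%


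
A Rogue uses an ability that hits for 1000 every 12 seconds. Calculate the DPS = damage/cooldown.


DPS = damage / cooldown
= 1000 / 12
= 83.33

83.33 DPS


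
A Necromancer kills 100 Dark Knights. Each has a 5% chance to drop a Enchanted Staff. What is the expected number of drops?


Expected drops = kills * (drop_rate / 100)
= 100 * (5 / 100)
= 100 * 0.05
= 5.0

5.0 drops


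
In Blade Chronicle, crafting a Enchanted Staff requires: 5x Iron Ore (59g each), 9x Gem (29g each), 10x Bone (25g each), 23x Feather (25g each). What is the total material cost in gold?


Cost breakdown:
  Iron Ore: 5 * 59 = 295
  Gem: 9 * 29 = 261
  Bone: 10 * 25 = 250
  Feather: 23 * 25 = 575
Total = 295 + 261 + 250 + 575 = 1381

1381 gold


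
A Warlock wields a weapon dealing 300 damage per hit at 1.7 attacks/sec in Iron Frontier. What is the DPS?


DPS = damage * attack_speed
= 300 * 1.7
= 510.0

510.0 DPS


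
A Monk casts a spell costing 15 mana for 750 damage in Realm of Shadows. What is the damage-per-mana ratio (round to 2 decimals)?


Efficiency = damage / mana
= 750 / 15
= 50.00

50.00 dmg/mana


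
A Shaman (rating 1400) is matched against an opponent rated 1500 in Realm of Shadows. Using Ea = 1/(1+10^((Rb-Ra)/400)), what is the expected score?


Elo expected score: Ea = 1/(1 + 10^((Rb-Ra)/400))
Rb - Ra = 1500 - 1400 = 100
(Rb-Ra)/400 = 100/400 = 0.25
10^0.25 = 1.778279
Ea = 1/(1 + 1.778279) = 1/2.778279 = 0.3599

0.3599


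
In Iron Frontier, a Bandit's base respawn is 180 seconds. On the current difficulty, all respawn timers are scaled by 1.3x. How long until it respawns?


Respawn time = base * multiplier
= 180 * 1.3
= 234.0 seconds

234.0 seconds


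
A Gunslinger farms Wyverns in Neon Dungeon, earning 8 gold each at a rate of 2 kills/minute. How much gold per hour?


Gold per minute = 8 * 2 = 16
Gold per hour = 16 * 60 = 960

960 gold/hour


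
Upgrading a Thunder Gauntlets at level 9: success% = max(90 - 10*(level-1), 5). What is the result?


raw_rate = 90 - 10 * (9 - 1)
= 90 - 10 * 8
= 90 - 80
= 10
Apply floor: max(10, 5) = 10%

10%


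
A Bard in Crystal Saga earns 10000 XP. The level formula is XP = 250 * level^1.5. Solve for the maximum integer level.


XP = 250 * level^1.5, so level = (XP / 250)^(1/1.5)
= (10000 / 250)^(1/1.5)
= 40.0^0.6667
= 11.6961
Floor: level = 11

level 11


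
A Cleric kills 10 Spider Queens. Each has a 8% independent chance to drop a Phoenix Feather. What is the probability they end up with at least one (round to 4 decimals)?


P(at least one) = 1 - P(none) = 1 - (1-p)^n
p = 8/100 = 0.08
1 - p = 0.92
(1 - p)^10 = 0.92^10 = 0.434388
P(at least one) = 1 - 0.434388 = 0.5656

0.5656


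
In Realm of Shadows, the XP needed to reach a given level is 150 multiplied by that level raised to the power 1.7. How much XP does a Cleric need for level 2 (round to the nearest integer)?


XP = 150 * level^1.7
Substitute level = 2:
XP = 150 * 2^1.7
= 150 * 3.249
= 487

487 XP


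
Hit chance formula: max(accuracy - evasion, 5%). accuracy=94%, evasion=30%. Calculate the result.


accuracy - evasion = 94 - 30 = 64
Apply floor: max(64, 5) = 64
Hit chance = 64%

64%


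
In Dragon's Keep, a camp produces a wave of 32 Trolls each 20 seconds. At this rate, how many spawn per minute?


Spawns per minute = count * (60 / interval)
= 32 * (60 / 20)
= 32 * 3.0
= 96.0

96.0 per minute


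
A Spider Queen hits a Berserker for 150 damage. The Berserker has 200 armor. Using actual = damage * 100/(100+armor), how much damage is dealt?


actual = 150 * 100 / (100 + 200)
= 150 * 100 / 300
= 15000 / 300
= 50.00

50.00 damage


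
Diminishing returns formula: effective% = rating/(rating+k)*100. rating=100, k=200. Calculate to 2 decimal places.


effective% = rating / (rating + k) * 100
= 100 / (100 + 200) * 100
= 100 / 300 * 100
= 0.333333 * 100
= 33.33%

33.33%


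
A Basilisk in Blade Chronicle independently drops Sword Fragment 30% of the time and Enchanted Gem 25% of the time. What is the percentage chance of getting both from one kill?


For independent events, P(both) = P(A) * P(B)
= 30% * 25%
= 750 / 100 %
= 7.5%

7.5%


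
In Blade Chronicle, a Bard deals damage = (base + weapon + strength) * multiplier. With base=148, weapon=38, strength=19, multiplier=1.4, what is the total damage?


Sum base + weapon + str = 148 + 38 + 19 = 205
Multiply by 1.4:
205 * 1.4 = 287.0

287.0 damage


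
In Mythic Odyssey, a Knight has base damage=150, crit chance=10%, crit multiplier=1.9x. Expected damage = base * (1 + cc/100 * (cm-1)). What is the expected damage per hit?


E[dmg] = base * (1 + crit_chance * (crit_mult - 1))
cc as decimal = 10/100 = 0.1
cm - 1 = 1.9 - 1 = 0.9
Bonus factor = 0.1 * 0.9 = 0.09
Total multiplier = 1 + 0.09 = 1.09
Expected damage = 150 * 1.09 = 163.50

163.50 damage


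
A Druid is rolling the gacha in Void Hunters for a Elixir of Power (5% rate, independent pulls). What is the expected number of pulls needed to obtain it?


Expected pulls for a geometric distribution = 1/p = 100 / rate%
= 100 / 5
= 20.0

20.0 pulls


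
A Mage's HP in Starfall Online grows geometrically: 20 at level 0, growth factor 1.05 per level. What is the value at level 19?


value = base * growth^level
= 20 * 1.05^19
= 20 * 2.52695
= 50.54

50.54 HP


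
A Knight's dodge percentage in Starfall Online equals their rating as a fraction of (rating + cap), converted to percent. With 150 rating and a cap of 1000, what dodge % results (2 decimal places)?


dodge% = 150 / (150 + 1000) * 100
= 150 / 1150 * 100
= 0.130435 * 100
= 13.04%

13.04%


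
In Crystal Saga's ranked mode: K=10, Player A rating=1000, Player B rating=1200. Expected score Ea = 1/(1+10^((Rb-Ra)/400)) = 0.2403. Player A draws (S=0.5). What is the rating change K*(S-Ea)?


Elo update: delta = K * (S - Ea), where S = 0.5 (draws)
S - Ea = 0.5 - 0.2403 = 0.2597
Rating change = 10 * 0.2597
= 2.60

2.60 rating points


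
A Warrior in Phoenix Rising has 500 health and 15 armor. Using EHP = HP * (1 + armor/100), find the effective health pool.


EHP = 500 * (1 + 15/100)
= 500 * (1 + 0.15)
= 500 * 1.15
= 575.0

575.0 EHP


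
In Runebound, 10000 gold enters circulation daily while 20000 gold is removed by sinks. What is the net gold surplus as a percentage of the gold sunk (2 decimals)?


Net gold = 10000 - 20000 = -10000
Inflation rate = net / sunk * 100 = -10000 / 20000 * 100
= -0.5 * 100
= -50.00%

-50.00%


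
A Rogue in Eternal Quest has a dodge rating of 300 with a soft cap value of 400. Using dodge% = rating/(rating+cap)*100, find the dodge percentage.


dodge% = 300 / (300 + 400) * 100
= 300 / 700 * 100
= 0.428571 * 100
= 42.86%

42.86%


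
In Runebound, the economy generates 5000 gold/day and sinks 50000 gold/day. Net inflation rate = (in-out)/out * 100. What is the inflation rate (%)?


Net gold = 5000 - 50000 = -45000
Inflation rate = net / sunk * 100 = -45000 / 50000 * 100
= -0.9 * 100
= -90.00%

-90.00%


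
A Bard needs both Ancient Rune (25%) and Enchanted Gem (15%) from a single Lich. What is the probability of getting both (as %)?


For independent events, P(both) = P(A) * P(B)
= 25% * 15%
= 375 / 100 %
= 3.75%

3.75%


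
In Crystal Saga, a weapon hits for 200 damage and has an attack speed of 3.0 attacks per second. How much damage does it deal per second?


DPS = damage * attack_speed
= 200 * 3.0
= 600.0

600.0 DPS


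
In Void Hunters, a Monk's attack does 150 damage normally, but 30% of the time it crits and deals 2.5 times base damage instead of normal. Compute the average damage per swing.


E[dmg] = base * (1 + crit_chance * (crit_mult - 1))
cc as decimal = 30/100 = 0.3
cm - 1 = 2.5 - 1 = 1.5
Bonus factor = 0.3 * 1.5 = 0.45
Total multiplier = 1 + 0.45 = 1.45
Expected damage = 150 * 1.45 = 217.50

217.50 damage


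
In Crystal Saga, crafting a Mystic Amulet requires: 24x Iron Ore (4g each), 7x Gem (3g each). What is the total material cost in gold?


Cost breakdown:
  Iron Ore: 24 * 4 = 96
  Gem: 7 * 3 = 21
Total = 96 + 21 = 117

117 gold


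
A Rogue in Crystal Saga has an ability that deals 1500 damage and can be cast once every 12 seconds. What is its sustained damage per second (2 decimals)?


DPS = damage / cooldown
= 1500 / 12
= 125.00

125.00 DPS


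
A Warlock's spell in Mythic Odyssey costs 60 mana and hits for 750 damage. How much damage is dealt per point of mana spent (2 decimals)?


Efficiency = damage / mana
= 750 / 60
= 12.50

12.50 dmg/mana


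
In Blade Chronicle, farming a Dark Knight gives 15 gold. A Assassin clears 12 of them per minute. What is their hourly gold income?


Gold per minute = 15 * 12 = 180
Gold per hour = 180 * 60 = 10800

10800 gold/hour


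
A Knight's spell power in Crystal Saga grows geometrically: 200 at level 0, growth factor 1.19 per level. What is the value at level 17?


value = base * growth^level
= 200 * 1.19^17
= 200 * 19.244133
= 3848.83

3848.83 spell power


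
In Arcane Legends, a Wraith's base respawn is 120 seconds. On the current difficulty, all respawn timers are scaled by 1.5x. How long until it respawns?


Respawn time = base * multiplier
= 120 * 1.5
= 180.0 seconds

180.0 seconds


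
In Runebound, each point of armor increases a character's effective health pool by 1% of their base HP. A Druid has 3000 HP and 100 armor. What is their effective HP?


EHP = 3000 * (1 + 100/100)
= 3000 * (1 + 1.0)
= 3000 * 2.0
= 6000.0

6000.0 EHP


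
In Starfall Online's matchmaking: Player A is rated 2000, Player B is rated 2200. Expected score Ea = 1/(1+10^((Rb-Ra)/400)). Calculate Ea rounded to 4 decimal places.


Elo expected score: Ea = 1/(1 + 10^((Rb-Ra)/400))
Rb - Ra = 2200 - 2000 = 200
(Rb-Ra)/400 = 200/400 = 0.5
10^0.5 = 3.162278
Ea = 1/(1 + 3.162278) = 1/4.162278 = 0.2403

0.2403


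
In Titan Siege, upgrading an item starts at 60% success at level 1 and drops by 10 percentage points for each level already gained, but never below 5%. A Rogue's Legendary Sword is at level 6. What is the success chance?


raw_rate = 60 - 10 * (6 - 1)
= 60 - 10 * 5
= 60 - 50
= 10
Apply floor: max(10, 5) = 10%

10%


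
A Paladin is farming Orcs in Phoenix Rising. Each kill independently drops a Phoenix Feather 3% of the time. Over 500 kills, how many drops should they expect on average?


Expected drops = kills * (drop_rate / 100)
= 500 * (3 / 100)
= 500 * 0.03
= 15.0

15.0 drops


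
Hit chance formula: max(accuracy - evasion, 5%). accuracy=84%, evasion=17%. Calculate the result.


accuracy - evasion = 84 - 17 = 67
Apply floor: max(67, 5) = 67
Hit chance = 67%

67%


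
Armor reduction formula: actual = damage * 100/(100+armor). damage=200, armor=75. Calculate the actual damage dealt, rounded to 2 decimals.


actual = 200 * 100 / (100 + 75)
= 200 * 100 / 175
= 20000 / 175
= 114.29

114.29 damage


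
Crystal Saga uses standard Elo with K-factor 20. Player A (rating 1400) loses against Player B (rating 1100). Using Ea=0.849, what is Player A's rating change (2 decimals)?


Elo update: delta = K * (S - Ea), where S = 0 (loses)
S - Ea = 0 - 0.849 = -0.849
Rating change = 20 * -0.849
= -16.98

-16.98 rating points


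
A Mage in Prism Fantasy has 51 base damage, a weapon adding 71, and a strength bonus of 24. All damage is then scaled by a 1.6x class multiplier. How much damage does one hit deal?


Sum base + weapon + str = 51 + 71 + 24 = 146
Multiply by 1.6:
146 * 1.6 = 233.6

233.6 damage


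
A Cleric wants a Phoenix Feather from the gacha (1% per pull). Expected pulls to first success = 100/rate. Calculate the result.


Expected pulls for a geometric distribution = 1/p = 100 / rate%
= 100 / 1
= 100.0

100.0 pulls


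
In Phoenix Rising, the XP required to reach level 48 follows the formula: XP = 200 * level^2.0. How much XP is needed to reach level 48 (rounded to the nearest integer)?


XP = 200 * level^2.0
Substitute level = 48:
XP = 200 * 48^2.0
= 200 * 2304.0
= 460800

460800 XP


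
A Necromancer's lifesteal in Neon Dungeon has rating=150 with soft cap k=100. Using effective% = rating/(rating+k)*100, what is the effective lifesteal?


effective% = rating / (rating + k) * 100
= 150 / (150 + 100) * 100
= 150 / 250 * 100
= 0.6 * 100
= 60.00%

60.00%


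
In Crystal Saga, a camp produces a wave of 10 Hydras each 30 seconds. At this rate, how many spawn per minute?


Spawns per minute = count * (60 / interval)
= 10 * (60 / 30)
= 10 * 2.0
= 20.0

20.0 per minute


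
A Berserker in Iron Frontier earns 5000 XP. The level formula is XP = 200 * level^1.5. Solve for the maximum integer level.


XP = 200 * level^1.5, so level = (XP / 200)^(1/1.5)
= (5000 / 200)^(1/1.5)
= 25.0^0.6667
= 8.5499
Floor: level = 8

level 8


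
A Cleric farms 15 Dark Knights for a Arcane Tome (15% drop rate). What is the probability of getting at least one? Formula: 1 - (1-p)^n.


P(at least one) = 1 - P(none) = 1 - (1-p)^n
p = 15/100 = 0.15
1 - p = 0.85
(1 - p)^15 = 0.85^15 = 0.087354
P(at least one) = 1 - 0.087354 = 0.9126

0.9126


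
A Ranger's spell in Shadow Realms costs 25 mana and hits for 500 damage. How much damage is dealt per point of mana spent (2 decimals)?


Efficiency = damage / mana
= 500 / 25
= 20.00

20.00 dmg/mana


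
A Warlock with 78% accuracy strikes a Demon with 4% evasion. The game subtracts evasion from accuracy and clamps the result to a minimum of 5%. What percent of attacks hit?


accuracy - evasion = 78 - 4 = 74
Apply floor: max(74, 5) = 74
Hit chance = 74%

74%


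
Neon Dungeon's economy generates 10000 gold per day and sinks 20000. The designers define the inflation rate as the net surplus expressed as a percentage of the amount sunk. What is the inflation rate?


Net gold = 10000 - 20000 = -10000
Inflation rate = net / sunk * 100 = -10000 / 20000 * 100
= -0.5 * 100
= -50.00%

-50.00%


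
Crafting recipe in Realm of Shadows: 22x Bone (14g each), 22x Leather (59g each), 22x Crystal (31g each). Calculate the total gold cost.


Cost breakdown:
  Bone: 22 * 14 = 308
  Leather: 22 * 59 = 1298
  Crystal: 22 * 31 = 682
Total = 308 + 1298 + 682 = 2288

2288 gold


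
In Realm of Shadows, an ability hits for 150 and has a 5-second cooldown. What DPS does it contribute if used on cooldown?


DPS = damage / cooldown
= 150 / 5
= 30.00

30.00 DPS


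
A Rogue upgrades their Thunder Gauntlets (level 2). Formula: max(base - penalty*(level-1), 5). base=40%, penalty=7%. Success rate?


raw_rate = 40 - 7 * (2 - 1)
= 40 - 7 * 1
= 40 - 7
= 33
Apply floor: max(33, 5) = 33%

33%


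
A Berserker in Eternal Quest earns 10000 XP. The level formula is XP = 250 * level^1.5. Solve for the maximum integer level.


XP = 250 * level^1.5, so level = (XP / 250)^(1/1.5)
= (10000 / 250)^(1/1.5)
= 40.0^0.6667
= 11.6961
Floor: level = 11

level 11


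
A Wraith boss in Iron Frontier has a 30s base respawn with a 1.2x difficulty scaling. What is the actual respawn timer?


Respawn time = base * multiplier
= 30 * 1.2
= 36.0 seconds

36.0 seconds


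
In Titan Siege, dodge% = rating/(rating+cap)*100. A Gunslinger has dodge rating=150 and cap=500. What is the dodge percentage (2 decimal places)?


dodge% = 150 / (150 + 500) * 100
= 150 / 650 * 100
= 0.230769 * 100
= 23.08%

23.08%


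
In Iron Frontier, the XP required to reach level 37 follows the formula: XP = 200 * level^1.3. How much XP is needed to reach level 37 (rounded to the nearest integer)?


XP = 200 * level^1.3
Substitute level = 37:
XP = 200 * 37^1.3
= 200 * 109.3106
= 21862

21862 XP


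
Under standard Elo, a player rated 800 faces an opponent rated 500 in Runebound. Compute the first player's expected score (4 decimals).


Elo expected score: Ea = 1/(1 + 10^((Rb-Ra)/400))
Rb - Ra = 500 - 800 = -300
(Rb-Ra)/400 = -300/400 = -0.75
10^-0.75 = 0.177828
Ea = 1/(1 + 0.177828) = 1/1.177828 = 0.8490

0.8490


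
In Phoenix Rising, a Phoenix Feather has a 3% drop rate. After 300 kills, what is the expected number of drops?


Expected drops = kills * (drop_rate / 100)
= 300 * (3 / 100)
= 300 * 0.03
= 9.0

9.0 drops


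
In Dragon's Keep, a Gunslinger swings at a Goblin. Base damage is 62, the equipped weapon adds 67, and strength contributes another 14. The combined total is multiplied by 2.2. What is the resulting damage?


Sum base + weapon + str = 62 + 67 + 14 = 143
Multiply by 2.2:
143 * 2.2 = 314.6

314.6 damage


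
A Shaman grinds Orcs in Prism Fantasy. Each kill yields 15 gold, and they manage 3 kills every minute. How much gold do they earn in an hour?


Gold per minute = 15 * 3 = 45
Gold per hour = 45 * 60 = 2700

2700 gold/hour


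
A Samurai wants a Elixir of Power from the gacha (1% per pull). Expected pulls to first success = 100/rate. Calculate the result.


Expected pulls for a geometric distribution = 1/p = 100 / rate%
= 100 / 1
= 100.0

100.0 pulls


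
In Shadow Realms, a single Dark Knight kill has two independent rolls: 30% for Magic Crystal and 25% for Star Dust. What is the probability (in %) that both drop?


For independent events, P(both) = P(A) * P(B)
= 30% * 25%
= 750 / 100 %
= 7.5%

7.5%


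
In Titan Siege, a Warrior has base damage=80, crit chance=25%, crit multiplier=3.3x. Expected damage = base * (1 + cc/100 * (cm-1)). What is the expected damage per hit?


E[dmg] = base * (1 + crit_chance * (crit_mult - 1))
cc as decimal = 25/100 = 0.25
cm - 1 = 3.3 - 1 = 2.3
Bonus factor = 0.25 * 2.3 = 0.575
Total multiplier = 1 + 0.575 = 1.575
Expected damage = 80 * 1.575 = 126.00

126.00 damage


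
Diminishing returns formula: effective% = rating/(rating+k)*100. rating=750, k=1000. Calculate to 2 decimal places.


effective% = rating / (rating + k) * 100
= 750 / (750 + 1000) * 100
= 750 / 1750 * 100
= 0.428571 * 100
= 42.86%

42.86%


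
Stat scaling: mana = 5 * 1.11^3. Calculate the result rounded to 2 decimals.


value = base * growth^level
= 5 * 1.11^3
= 5 * 1.367631
= 6.84

6.84 mana


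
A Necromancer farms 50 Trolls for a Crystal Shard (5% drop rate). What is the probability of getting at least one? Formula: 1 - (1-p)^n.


P(at least one) = 1 - P(none) = 1 - (1-p)^n
p = 5/100 = 0.05
1 - p = 0.95
(1 - p)^50 = 0.95^50 = 0.076945
P(at least one) = 1 - 0.076945 = 0.9231

0.9231


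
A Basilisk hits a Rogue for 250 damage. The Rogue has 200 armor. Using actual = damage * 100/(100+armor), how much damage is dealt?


actual = 250 * 100 / (100 + 200)
= 250 * 100 / 300
= 25000 / 300
= 83.33

83.33 damage


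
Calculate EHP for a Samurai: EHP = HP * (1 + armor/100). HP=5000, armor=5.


EHP = 5000 * (1 + 5/100)
= 5000 * (1 + 0.05)
= 5000 * 1.05
= 5250.0

5250.0 EHP


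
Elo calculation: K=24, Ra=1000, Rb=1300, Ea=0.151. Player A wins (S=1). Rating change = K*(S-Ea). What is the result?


Elo update: delta = K * (S - Ea), where S = 1 (wins)
S - Ea = 1 - 0.151 = 0.849
Rating change = 24 * 0.849
= 20.38

20.38 rating points


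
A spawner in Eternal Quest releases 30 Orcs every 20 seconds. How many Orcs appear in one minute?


Spawns per minute = count * (60 / interval)
= 30 * (60 / 20)
= 30 * 3.0
= 90.0

90.0 per minute


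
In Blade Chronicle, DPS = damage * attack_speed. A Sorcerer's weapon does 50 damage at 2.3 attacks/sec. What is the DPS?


DPS = damage * attack_speed
= 50 * 2.3
= 115.0

115.0 DPS


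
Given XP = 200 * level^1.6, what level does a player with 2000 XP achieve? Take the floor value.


XP = 200 * level^1.6, so level = (XP / 200)^(1/1.6)
= (2000 / 200)^(1/1.6)
= 10.0^0.625
= 4.217
Floor: level = 4

level 4


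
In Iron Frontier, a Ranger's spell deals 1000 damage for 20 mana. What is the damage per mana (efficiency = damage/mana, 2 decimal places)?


Efficiency = damage / mana
= 1000 / 20
= 50.00

50.00 dmg/mana


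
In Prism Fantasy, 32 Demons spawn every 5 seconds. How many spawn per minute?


Spawns per minute = count * (60 / interval)
= 32 * (60 / 5)
= 32 * 12.0
= 384.0

384.0 per minute


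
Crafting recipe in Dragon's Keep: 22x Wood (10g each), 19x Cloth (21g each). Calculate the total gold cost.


Cost breakdown:
  Wood: 22 * 10 = 220
  Cloth: 19 * 21 = 399
Total = 220 + 399 = 619

619 gold


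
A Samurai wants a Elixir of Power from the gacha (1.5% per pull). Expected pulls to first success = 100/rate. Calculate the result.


Expected pulls for a geometric distribution = 1/p = 100 / rate%
= 100 / 1.5
= 66.67

66.67 pulls


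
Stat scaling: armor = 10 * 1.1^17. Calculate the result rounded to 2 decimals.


value = base * growth^level
= 10 * 1.1^17
= 10 * 5.05447
= 50.54

50.54 armor


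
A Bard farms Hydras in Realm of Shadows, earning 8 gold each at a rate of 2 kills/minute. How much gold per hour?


Gold per minute = 8 * 2 = 16
Gold per hour = 16 * 60 = 960

960 gold/hour


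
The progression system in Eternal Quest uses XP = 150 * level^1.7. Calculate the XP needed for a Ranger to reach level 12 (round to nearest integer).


XP = 150 * level^1.7
Substitute level = 12:
XP = 150 * 12^1.7
= 150 * 68.3295
= 10249

10249 XP


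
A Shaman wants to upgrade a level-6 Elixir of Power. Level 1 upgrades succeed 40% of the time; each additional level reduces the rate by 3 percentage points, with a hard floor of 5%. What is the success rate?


raw_rate = 40 - 3 * (6 - 1)
= 40 - 3 * 5
= 40 - 15
= 25
Apply floor: max(25, 5) = 25%

25%


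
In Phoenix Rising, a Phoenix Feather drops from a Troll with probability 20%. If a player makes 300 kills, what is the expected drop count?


Expected drops = kills * (drop_rate / 100)
= 300 * (20 / 100)
= 300 * 0.2
= 60.0

60.0 drops


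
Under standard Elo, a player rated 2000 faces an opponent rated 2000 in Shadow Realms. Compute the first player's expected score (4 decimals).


Elo expected score: Ea = 1/(1 + 10^((Rb-Ra)/400))
Rb - Ra = 2000 - 2000 = 0
(Rb-Ra)/400 = 0/400 = 0.0
10^0.0 = 1.0
Ea = 1/(1 + 1.0) = 1/2.0 = 0.5000

0.5000


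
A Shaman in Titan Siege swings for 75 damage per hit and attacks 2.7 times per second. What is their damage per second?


DPS = damage * attack_speed
= 75 * 2.7
= 202.5

202.5 DPS


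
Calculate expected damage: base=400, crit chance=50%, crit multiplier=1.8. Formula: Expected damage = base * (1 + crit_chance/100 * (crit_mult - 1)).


E[dmg] = base * (1 + crit_chance * (crit_mult - 1))
cc as decimal = 50/100 = 0.5
cm - 1 = 1.8 - 1 = 0.8
Bonus factor = 0.5 * 0.8 = 0.4
Total multiplier = 1 + 0.4 = 1.4
Expected damage = 400 * 1.4 = 560.00

560.00 damage


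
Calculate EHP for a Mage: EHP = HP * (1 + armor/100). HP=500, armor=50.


EHP = 500 * (1 + 50/100)
= 500 * (1 + 0.5)
= 500 * 1.5
= 750.0

750.0 EHP


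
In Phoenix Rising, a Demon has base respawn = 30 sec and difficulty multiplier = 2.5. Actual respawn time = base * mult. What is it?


Respawn time = base * multiplier
= 30 * 2.5
= 75.0 seconds

75.0 seconds


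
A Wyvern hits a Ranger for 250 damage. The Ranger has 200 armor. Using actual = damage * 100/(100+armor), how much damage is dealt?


actual = 250 * 100 / (100 + 200)
= 250 * 100 / 300
= 25000 / 300
= 83.33

83.33 damage


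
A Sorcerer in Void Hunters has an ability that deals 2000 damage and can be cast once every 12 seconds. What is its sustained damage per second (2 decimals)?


DPS = damage / cooldown
= 2000 / 12
= 166.67

166.67 DPS


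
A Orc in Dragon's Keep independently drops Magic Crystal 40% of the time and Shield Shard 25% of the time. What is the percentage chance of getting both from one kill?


For independent events, P(both) = P(A) * P(B)
= 40% * 25%
= 1000 / 100 %
= 10.0%

10.0%


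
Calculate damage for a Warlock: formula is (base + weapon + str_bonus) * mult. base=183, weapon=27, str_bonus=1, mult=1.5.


Sum base + weapon + str = 183 + 27 + 1 = 211
Multiply by 1.5:
211 * 1.5 = 316.5

316.5 damage


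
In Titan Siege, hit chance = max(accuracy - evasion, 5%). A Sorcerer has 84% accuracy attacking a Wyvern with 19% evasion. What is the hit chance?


accuracy - evasion = 84 - 19 = 65
Apply floor: max(65, 5) = 65
Hit chance = 65%

65%


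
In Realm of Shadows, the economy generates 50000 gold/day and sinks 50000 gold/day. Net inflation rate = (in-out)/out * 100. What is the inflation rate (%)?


Net gold = 50000 - 50000 = 0
Inflation rate = net / sunk * 100 = 0 / 50000 * 100
= 0.0 * 100
= 0.00%

0.00%


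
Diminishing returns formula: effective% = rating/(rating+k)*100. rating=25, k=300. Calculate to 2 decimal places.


effective% = rating / (rating + k) * 100
= 25 / (25 + 300) * 100
= 25 / 325 * 100
= 0.076923 * 100
= 7.69%

7.69%


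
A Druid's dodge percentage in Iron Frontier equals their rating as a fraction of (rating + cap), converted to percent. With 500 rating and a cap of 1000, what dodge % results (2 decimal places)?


dodge% = 500 / (500 + 1000) * 100
= 500 / 1500 * 100
= 0.333333 * 100
= 33.33%

33.33%


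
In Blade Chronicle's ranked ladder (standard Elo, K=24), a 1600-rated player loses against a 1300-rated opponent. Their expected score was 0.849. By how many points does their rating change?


Elo update: delta = K * (S - Ea), where S = 0 (loses)
S - Ea = 0 - 0.849 = -0.849
Rating change = 24 * -0.849
= -20.38

-20.38 rating points


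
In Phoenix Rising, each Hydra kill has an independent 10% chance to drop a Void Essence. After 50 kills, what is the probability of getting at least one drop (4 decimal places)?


P(at least one) = 1 - P(none) = 1 - (1-p)^n
p = 10/100 = 0.1
1 - p = 0.9
(1 - p)^50 = 0.9^50 = 0.005154
P(at least one) = 1 - 0.005154 = 0.9948

0.9948


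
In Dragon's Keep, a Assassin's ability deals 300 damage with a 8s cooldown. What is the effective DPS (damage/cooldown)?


DPS = damage / cooldown
= 300 / 8
= 37.50

37.50 DPS


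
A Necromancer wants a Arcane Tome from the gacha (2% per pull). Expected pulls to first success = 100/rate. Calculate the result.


Expected pulls for a geometric distribution = 1/p = 100 / rate%
= 100 / 2
= 50.0

50.0 pulls


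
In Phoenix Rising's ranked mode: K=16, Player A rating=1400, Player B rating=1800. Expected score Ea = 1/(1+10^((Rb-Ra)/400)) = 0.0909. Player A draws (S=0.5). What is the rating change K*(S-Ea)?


Elo update: delta = K * (S - Ea), where S = 0.5 (draws)
S - Ea = 0.5 - 0.0909 = 0.4091
Rating change = 16 * 0.4091
= 6.55

6.55 rating points


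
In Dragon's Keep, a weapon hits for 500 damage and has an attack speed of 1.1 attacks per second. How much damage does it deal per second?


DPS = damage * attack_speed
= 500 * 1.1
= 550.0

550.0 DPS


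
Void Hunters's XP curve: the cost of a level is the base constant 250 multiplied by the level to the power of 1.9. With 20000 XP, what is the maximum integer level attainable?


XP = 250 * level^1.9, so level = (XP / 250)^(1/1.9)
= (20000 / 250)^(1/1.9)
= 80.0^0.5263
= 10.0375
Floor: level = 10

level 10
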